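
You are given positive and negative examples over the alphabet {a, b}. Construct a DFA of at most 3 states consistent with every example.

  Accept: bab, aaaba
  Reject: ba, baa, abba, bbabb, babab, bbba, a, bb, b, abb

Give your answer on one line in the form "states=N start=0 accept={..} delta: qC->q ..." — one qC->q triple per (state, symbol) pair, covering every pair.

Grow the machine one transition at a time. Run the examples from 0; the earliest place one falls off (shortest prefix, ties alphabetical) gets sent to the lowest-numbered state that keeps every Accept/Reject pair distinguishable — a pair clashes when both reach the same state with identical unread suffix — and to a fresh state only if none does.
a: 0a undefined. 0a->0: no, aaaba/ba meet in 0 with "ba" left. Open state 1: 0a->1.
b: 0b undefined. 0b->0: ok.
aa: 1a undefined. 1a->0: ok.
ab: 1b undefined. 1b->0: no, bab/baa meet in 0. 1b->1: no, bab/ba meet in 1. Open state 2: 1b->2.
abb: 2b undefined. 2b->0: ok.
baba: 2a undefined. 2a->0: no, aaaba/baa meet in 0. 2a->1: no, bab/babab meet in 2. 2a->2: ok.
All examples now run through 3 states with every (state, symbol) defined. Accept strings end in {2}, Reject strings end in {0,1}; accept={2}.

states=3 start=0 accept={2} delta: 0a->1 0b->0 1a->0 1b->2 2a->2 2b->0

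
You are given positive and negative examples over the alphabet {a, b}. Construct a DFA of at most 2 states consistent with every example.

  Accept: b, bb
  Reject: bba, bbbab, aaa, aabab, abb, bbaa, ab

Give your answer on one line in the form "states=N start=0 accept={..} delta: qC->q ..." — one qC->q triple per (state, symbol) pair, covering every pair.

Grow the machine one transition at a time. Run the examples from 0; the earliest place one falls off (shortest prefix, ties alphabetical) gets sent to the lowest-numbered state that keeps every Accept/Reject pair distinguishable — a pair clashes when both reach the same state with identical unread suffix — and to a fresh state only if none does.
a: 0a undefined. 0a->0: no, b/ab meet in 0 with "b" left. Open state 1: 0a->1.
b: 0b undefined. 0b->0: ok.
aa: 1a undefined. 1a->0: no, b/bbaa meet in 0. 1a->1: ok.
ab: 1b undefined. 1b->0: no, b/bbbab meet in 0. 1b->1: ok.
All examples now run through 2 states with every (state, symbol) defined. Accept strings end in {0}, Reject strings end in {1}; accept={0}.

states=2 start=0 accept={0} delta: 0a->1 0b->0 1a->1 1b->1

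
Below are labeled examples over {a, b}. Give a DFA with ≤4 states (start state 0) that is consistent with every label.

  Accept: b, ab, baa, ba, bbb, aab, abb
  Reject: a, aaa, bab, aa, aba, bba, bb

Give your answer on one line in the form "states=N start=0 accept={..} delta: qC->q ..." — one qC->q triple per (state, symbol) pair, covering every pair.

State merging on the prefix tree: take the shortest (then alphabetical) example prefix whose next move is undefined and point that move at state 0, else 1, else 2, ...; a target is out if some Accept/Reject pair would then sit in one state with the same input left (inseparable). If every existing state is out, open a new one.
a: 0a undefined. 0a->0: no, ba/aba meet in 0 with "ba" left. Open state 1: 0a->1.
b: 0b undefined. 0b->0: no, b/bb meet in 0. 0b->1: no, b/a meet in 1. Open state 2: 0b->2.
aa: 1a undefined. 1a->0: ok.
ab: 1b undefined. 1b->0: no, ab/aa meet in 0. 1b->1: no, ab/a meet in 1. 1b->2: no, ba/aba meet in 2 with "a" left. Open state 3: 1b->3.
ba: 2a undefined. 2a->0: no, b/bab meet in 2. 2a->1: no, ab/bab meet in 3. 2a->2: ok.
bb: 2b undefined. 2b->0: ok.
aba: 3a undefined. 3a->0: ok.
abb: 3b undefined. 3b->0: no, abb/bab meet in 0. 3b->1: no, abb/a meet in 1. 3b->2: ok.
All examples now run through 4 states with every (state, symbol) defined. Accept strings end in {2,3}, Reject strings end in {0,1}; accept={2,3}.

states=4 start=0 accept={2,3} delta: 0a->1 0b->2 1a->0 1b->3 2a->2 2b->0 3a->0 3b->2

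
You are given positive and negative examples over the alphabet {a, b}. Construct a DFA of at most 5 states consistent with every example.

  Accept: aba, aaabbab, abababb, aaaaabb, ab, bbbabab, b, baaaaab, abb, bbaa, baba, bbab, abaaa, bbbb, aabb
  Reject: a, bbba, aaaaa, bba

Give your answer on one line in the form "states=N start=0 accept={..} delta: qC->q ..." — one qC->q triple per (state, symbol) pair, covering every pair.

states=5 start=0 accept={1,2,3} delta: 0a->0 0b->1 1a->2 1b->3 2a->1 2b->1 3a->4 3b->0 4a->1 4b->1

State merging on the prefix tree: take the shortest (then alphabetical) example prefix whose next move is undefined and point that move at state 0, else 1, else 2, ...; a target is out if some Accept/Reject pair would then sit in one state with the same input left (inseparable). If every existing state is out, open a new one.
a: 0a undefined. 0a->0: ok.
b: 0b undefined. 0b->0: no, aba/a meet in 0. Open state 1: 0b->1.
ba: 1a undefined. 1a->0: no, aba/a meet in 0. 1a->1: no, baba/bba meet in 1 with "ba" left. Open state 2: 1a->2.
bb: 1b undefined. 1b->0: no, aba/bbba meet in 2. 1b->1: no, aba/bbba meet in 2. 1b->2: no, baba/bbba meet in 2 with "ba" left. Open state 3: 1b->3.
baa: 2a undefined. 2a->0: no, abaaa/a meet in 0. 2a->1: ok.
bab: 2b undefined. 2b->0: no, baaaaab/a meet in 0. 2b->1: ok.
bba: 3a undefined. 3a->0: no, bbaa/a meet in 0. 3a->1: no, ab/bba meet in 1. 3a->2: no, aba/bba meet in 2. 3a->3: no, abababb/bba meet in 3. Open state 4: 3a->4.
bbb: 3b undefined. 3b->0: ok.
bbaa: 4a undefined. 4a->0: no, bbaa/a meet in 0. 4a->1: ok.
bbab: 4b undefined. 4b->0: no, aaabbab/a meet in 0. 4b->1: ok.
All examples now run through 5 states with every (state, symbol) defined. Accept strings end in {1,2,3}, Reject strings end in {0,4}; accept={1,2,3}.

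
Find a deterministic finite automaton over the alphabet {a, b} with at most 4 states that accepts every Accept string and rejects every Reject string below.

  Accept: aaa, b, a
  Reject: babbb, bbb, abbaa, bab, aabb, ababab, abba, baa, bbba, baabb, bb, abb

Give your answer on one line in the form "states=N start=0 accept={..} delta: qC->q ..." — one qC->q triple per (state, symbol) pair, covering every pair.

states=3 start=0 accept={0,1} delta: 0a->0 0b->1 1a->2 1b->2 2a->2 2b->2

Grow the machine one transition at a time. Run the examples from 0; the earliest place one falls off (shortest prefix, ties alphabetical) gets sent to the lowest-numbered state that keeps every Accept/Reject pair distinguishable — a pair clashes when both reach the same state with identical unread suffix — and to a fresh state only if none does.
a: 0a undefined. 0a->0: ok.
b: 0b undefined. 0b->0: no, aaa/babbb meet in 0. Open state 1: 0b->1.
ba: 1a undefined. 1a->0: no, aaa/baa meet in 0. 1a->1: no, b/baa meet in 1. Open state 2: 1a->2.
bb: 1b undefined. 1b->0: no, aaa/abbaa meet in 0. 1b->1: no, b/bbb meet in 1. 1b->2: ok.
baa: 2a undefined. 2a->0: no, aaa/abbaa meet in 0. 2a->1: no, b/abba meet in 1. 2a->2: ok.
bab: 2b undefined. 2b->0: no, aaa/bbb meet in 0. 2b->1: no, b/babbb meet in 1. 2b->2: ok.
All examples now run through 3 states with every (state, symbol) defined. Accept strings end in {0,1}, Reject strings end in {2}; accept={0,1}.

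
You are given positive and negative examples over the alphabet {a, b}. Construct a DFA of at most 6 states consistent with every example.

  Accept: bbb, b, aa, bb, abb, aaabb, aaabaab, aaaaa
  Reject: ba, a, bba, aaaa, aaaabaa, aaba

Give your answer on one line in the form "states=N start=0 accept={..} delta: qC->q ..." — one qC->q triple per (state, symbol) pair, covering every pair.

states=5 start=0 accept={0,2} delta: 0a->1 0b->0 1a->2 1b->0 2a->3 2b->0 3a->4 3b->0 4a->0 4b->1

Grow the machine one transition at a time. Run the examples from 0; the earliest place one falls off (shortest prefix, ties alphabetical) gets sent to the lowest-numbered state that keeps every Accept/Reject pair distinguishable — a pair clashes when both reach the same state with identical unread suffix — and to a fresh state only if none does.
a: 0a undefined. 0a->0: no, aa/a meet in 0. Open state 1: 0a->1.
b: 0b undefined. 0b->0: ok.
aa: 1a undefined. 1a->0: no, bbb/aaaa meet in 0. 1a->1: no, aa/ba meet in 1. Open state 2: 1a->2.
ab: 1b undefined. 1b->0: ok.
aaa: 2a undefined. 2a->0: no, aa/aaaabaa meet in 2. 2a->1: no, aa/aaaa meet in 2. 2a->2: no, aa/aaaa meet in 2. Open state 3: 2a->3.
aab: 2b undefined. 2b->0: ok.
aaaa: 3a undefined. 3a->0: no, bbb/aaaa meet in 0. 3a->1: no, aa/aaaabaa meet in 2. 3a->2: no, aa/aaaa meet in 2. 3a->3: no, aaaaa/aaaa meet in 3. Open state 4: 3a->4.
aaab: 3b undefined. 3b->0: ok.
aaaaa: 4a undefined. 4a->0: ok.
aaaab: 4b undefined. 4b->0: no, aa/aaaabaa meet in 2. 4b->1: ok.
All examples now run through 5 states with every (state, symbol) defined. Accept strings end in {0,2}, Reject strings end in {1,3,4}; accept={0,2}.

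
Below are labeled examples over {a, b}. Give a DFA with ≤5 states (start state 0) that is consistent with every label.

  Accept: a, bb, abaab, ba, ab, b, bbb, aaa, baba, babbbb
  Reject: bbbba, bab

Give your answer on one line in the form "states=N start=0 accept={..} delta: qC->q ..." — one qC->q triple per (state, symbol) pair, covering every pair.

Fold the examples into a partial DFA from state 0: repeatedly fix the first undefined (state, symbol) met by the shortest-then-alphabetical prefix, trying targets in increasing order and rejecting any under which an Accept and a Reject string meet in one state with the same remainder; add a state when all current targets are rejected. Accepting states are where Accept strings end.
a: 0a undefined. 0a->0: ok.
b: 0b undefined. 0b->0: no, a/bbbba meet in 0. Open state 1: 0b->1.
ba: 1a undefined. 1a->0: no, abaab/bab meet in 1. 1a->1: no, bb/bab meet in 1 with "b" left. Open state 2: 1a->2.
bb: 1b undefined. 1b->0: no, a/bbbba meet in 0. 1b->1: no, ba/bbbba meet in 2. 1b->2: no, bbb/bab meet in 2 with "b" left. Open state 3: 1b->3.
bab: 2b undefined. 2b->0: no, a/bab meet in 0. 2b->1: no, ab/bab meet in 1. 2b->2: no, ba/bab meet in 2. 2b->3: no, bb/bab meet in 3. Open state 4: 2b->4.
bbb: 3b undefined. 3b->0: no, ba/bbbba meet in 2. 3b->1: ok.
abaa: 2a undefined. 2a->0: ok.
baba: 4a undefined. 4a->0: ok.
babb: 4b undefined. 4b->0: ok.
bbbba: 3a undefined. 3a->0: no, a/bbbba meet in 0. 3a->1: no, abaab/bbbba meet in 1. 3a->2: no, ba/bbbba meet in 2. 3a->3: no, bb/bbbba meet in 3. 3a->4: ok.
All examples now run through 5 states with every (state, symbol) defined. Accept strings end in {0,1,2,3}, Reject strings end in {4}; accept={0,1,2,3}.

states=5 start=0 accept={0,1,2,3} delta: 0a->0 0b->1 1a->2 1b->3 2a->0 2b->4 3a->4 3b->1 4a->0 4b->0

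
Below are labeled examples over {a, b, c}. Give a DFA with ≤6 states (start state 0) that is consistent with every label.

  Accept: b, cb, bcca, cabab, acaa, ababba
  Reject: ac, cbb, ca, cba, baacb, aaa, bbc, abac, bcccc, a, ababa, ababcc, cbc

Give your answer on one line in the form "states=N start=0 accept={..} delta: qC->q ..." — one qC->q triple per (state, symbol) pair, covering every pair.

Grow the machine one transition at a time. Run the examples from 0; the earliest place one falls off (shortest prefix, ties alphabetical) gets sent to the lowest-numbered state that keeps every Accept/Reject pair distinguishable — a pair clashes when both reach the same state with identical unread suffix — and to a fresh state only if none does.
a: 0a undefined. 0a->0: ok.
b: 0b undefined. 0b->0: no, b/aaa meet in 0. Open state 1: 0b->1.
c: 0c undefined. 0c->0: no, acaa/ac meet in 0. 0c->1: no, b/ac meet in 1. Open state 2: 0c->2.
ba: 1a undefined. 1a->0: no, cb/baacb meet in 2 with "b" left. 1a->1: ok.
bb: 1b undefined. 1b->0: ok.
bc: 1c undefined. 1c->0: no, b/baacb meet in 1. 1c->1: no, b/abac meet in 1. 1c->2: no, cb/baacb meet in 2 with "b" left. Open state 3: 1c->3.
ca: 2a undefined. 2a->0: no, cabab/ca meet in 0. 2a->1: no, b/ca meet in 1. 2a->2: no, acaa/ac meet in 2. 2a->3: ok.
cb: 2b undefined. 2b->0: no, b/cbb meet in 1. 2b->1: no, b/cba meet in 1. 2b->2: no, cb/ac meet in 2. 2b->3: no, cb/ca meet in 3. Open state 4: 2b->4.
bcc: 3c undefined. 3c->0: no, bcca/aaa meet in 0. 3c->1: no, b/bcccc meet in 1. 3c->2: no, bcca/ca meet in 3. 3c->3: ok.
cab: 3b undefined. 3b->0: ok.
cba: 4a undefined. 4a->0: ok.
cbb: 4b undefined. 4b->0: ok.
cbc: 4c undefined. 4c->0: ok.
acaa: 3a undefined. 3a->0: no, bcca/cbb meet in 0. 3a->1: ok.
ababcc: 2c undefined. 2c->0: ok.
All examples now run through 5 states with every (state, symbol) defined. Accept strings end in {1,4}, Reject strings end in {0,2,3}; accept={1,4}.

states=5 start=0 accept={1,4} delta: 0a->0 0b->1 0c->2 1a->1 1b->0 1c->3 2a->3 2b->4 2c->0 3a->1 3b->0 3c->3 4a->0 4b->0 4c->0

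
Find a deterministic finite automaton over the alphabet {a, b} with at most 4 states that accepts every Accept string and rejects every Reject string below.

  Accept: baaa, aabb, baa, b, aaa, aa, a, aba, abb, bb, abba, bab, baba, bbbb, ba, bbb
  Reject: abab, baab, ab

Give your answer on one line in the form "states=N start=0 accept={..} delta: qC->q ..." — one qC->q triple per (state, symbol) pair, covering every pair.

states=4 start=0 accept={0,1,2} delta: 0a->1 0b->2 1a->0 1b->3 2a->0 2b->0 3a->1 3b->0

State merging on the prefix tree: take the shortest (then alphabetical) example prefix whose next move is undefined and point that move at state 0, else 1, else 2, ...; a target is out if some Accept/Reject pair would then sit in one state with the same input left (inseparable). If every existing state is out, open a new one.
a: 0a undefined. 0a->0: no, b/ab meet in 0 with "b" left. Open state 1: 0a->1.
b: 0b undefined. 0b->0: no, bab/ab meet in 1 with "b" left. 0b->1: no, bb/ab meet in 1 with "b" left. Open state 2: 0b->2.
aa: 1a undefined. 1a->0: ok.
ab: 1b undefined. 1b->0: no, aa/abab meet in 0. 1b->1: no, b/abab meet in 2. 1b->2: no, b/ab meet in 2. Open state 3: 1b->3.
ba: 2a undefined. 2a->0: ok.
bb: 2b undefined. 2b->0: ok.
aba: 3a undefined. 3a->0: no, b/abab meet in 2. 3a->1: ok.
abb: 3b undefined. 3b->0: ok.
All examples now run through 4 states with every (state, symbol) defined. Accept strings end in {0,1,2}, Reject strings end in {3}; accept={0,1,2}.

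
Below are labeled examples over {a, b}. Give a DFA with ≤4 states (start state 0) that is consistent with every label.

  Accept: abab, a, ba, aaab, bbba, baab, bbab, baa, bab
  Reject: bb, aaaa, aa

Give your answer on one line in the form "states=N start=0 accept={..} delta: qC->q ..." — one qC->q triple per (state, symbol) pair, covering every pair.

states=4 start=0 accept={1,2,3} delta: 0a->1 0b->2 1a->0 1b->1 2a->3 2b->0 3a->1 3b->1

State merging on the prefix tree: take the shortest (then alphabetical) example prefix whose next move is undefined and point that move at state 0, else 1, else 2, ...; a target is out if some Accept/Reject pair would then sit in one state with the same input left (inseparable). If every existing state is out, open a new one.
a: 0a undefined. 0a->0: no, a/aaaa meet in 0. Open state 1: 0a->1.
b: 0b undefined. 0b->0: no, baa/aa meet in 1 with "a" left. 0b->1: no, ba/aa meet in 1 with "a" left. Open state 2: 0b->2.
aa: 1a undefined. 1a->0: ok.
ab: 1b undefined. 1b->0: no, abab/aaaa meet in 0. 1b->1: ok.
ba: 2a undefined. 2a->0: no, ba/aaaa meet in 0. 2a->1: no, baa/aaaa meet in 0. 2a->2: no, baab/bb meet in 2 with "b" left. Open state 3: 2a->3.
bb: 2b undefined. 2b->0: ok.
baa: 3a undefined. 3a->0: no, baa/bb meet in 0. 3a->1: ok.
bab: 3b undefined. 3b->0: no, bab/bb meet in 0. 3b->1: ok.
All examples now run through 4 states with every (state, symbol) defined. Accept strings end in {1,2,3}, Reject strings end in {0}; accept={1,2,3}.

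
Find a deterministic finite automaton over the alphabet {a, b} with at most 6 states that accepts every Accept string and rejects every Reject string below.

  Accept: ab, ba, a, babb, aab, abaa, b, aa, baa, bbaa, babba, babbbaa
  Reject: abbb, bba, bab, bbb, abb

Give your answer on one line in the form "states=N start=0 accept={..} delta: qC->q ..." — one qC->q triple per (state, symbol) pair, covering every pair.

states=5 start=0 accept={0,1,2} delta: 0a->0 0b->1 1a->2 1b->3 2a->0 2b->4 3a->4 3b->3 4a->0 4b->0

Grow the machine one transition at a time. Run the examples from 0; the earliest place one falls off (shortest prefix, ties alphabetical) gets sent to the lowest-numbered state that keeps every Accept/Reject pair distinguishable — a pair clashes when both reach the same state with identical unread suffix — and to a fresh state only if none does.
a: 0a undefined. 0a->0: ok.
b: 0b undefined. 0b->0: no, ab/abbb meet in 0. Open state 1: 0b->1.
ba: 1a undefined. 1a->0: no, ab/bab meet in 1. 1a->1: no, babb/abbb meet in 1 with "bb" left. Open state 2: 1a->2.
bb: 1b undefined. 1b->0: no, ab/abbb meet in 1. 1b->1: no, ab/abbb meet in 1. 1b->2: no, ba/abb meet in 2. Open state 3: 1b->3.
baa: 2a undefined. 2a->0: ok.
bab: 2b undefined. 2b->0: no, a/bab meet in 0. 2b->1: no, ab/bab meet in 1. 2b->2: no, ba/bab meet in 2. 2b->3: no, babb/abbb meet in 3 with "b" left. Open state 4: 2b->4.
bba: 3a undefined. 3a->0: no, a/bba meet in 0. 3a->1: no, ab/bba meet in 1. 3a->2: no, ba/bba meet in 2. 3a->3: no, bbaa/bba meet in 3. 3a->4: ok.
bbb: 3b undefined. 3b->0: no, a/abbb meet in 0. 3b->1: no, ab/abbb meet in 1. 3b->2: no, ba/abbb meet in 2. 3b->3: ok.
babb: 4b undefined. 4b->0: ok.
bbaa: 4a undefined. 4a->0: ok.
All examples now run through 5 states with every (state, symbol) defined. Accept strings end in {0,1,2}, Reject strings end in {3,4}; accept={0,1,2}.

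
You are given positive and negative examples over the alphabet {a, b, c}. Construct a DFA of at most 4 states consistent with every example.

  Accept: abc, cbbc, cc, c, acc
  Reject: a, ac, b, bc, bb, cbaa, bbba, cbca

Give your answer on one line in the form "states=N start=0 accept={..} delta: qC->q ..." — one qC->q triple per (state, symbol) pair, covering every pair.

Grow the machine one transition at a time. Run the examples from 0; the earliest place one falls off (shortest prefix, ties alphabetical) gets sent to the lowest-numbered state that keeps every Accept/Reject pair distinguishable — a pair clashes when both reach the same state with identical unread suffix — and to a fresh state only if none does.
a: 0a undefined. 0a->0: no, abc/bc meet in 0 with "bc" left. Open state 1: 0a->1.
b: 0b undefined. 0b->0: no, c/bc meet in 0 with "c" left. 0b->1: ok.
c: 0c undefined. 0c->0: ok.
ab: 1b undefined. 1b->0: no, abc/bb meet in 0. 1b->1: no, abc/ac meet in 1 with "c" left. Open state 2: 1b->2.
ac: 1c undefined. 1c->0: no, cc/ac meet in 0. 1c->1: no, acc/a meet in 1. 1c->2: ok.
abc: 2c undefined. 2c->0: ok.
bbb: 2b undefined. 2b->0: ok.
cba: 1a undefined. 1a->0: ok.
cbca: 2a undefined. 2a->0: no, abc/cbca meet in 0. 2a->1: ok.
All examples now run through 3 states with every (state, symbol) defined. Accept strings end in {0}, Reject strings end in {1,2}; accept={0}.

states=3 start=0 accept={0} delta: 0a->1 0b->1 0c->0 1a->0 1b->2 1c->2 2a->1 2b->0 2c->0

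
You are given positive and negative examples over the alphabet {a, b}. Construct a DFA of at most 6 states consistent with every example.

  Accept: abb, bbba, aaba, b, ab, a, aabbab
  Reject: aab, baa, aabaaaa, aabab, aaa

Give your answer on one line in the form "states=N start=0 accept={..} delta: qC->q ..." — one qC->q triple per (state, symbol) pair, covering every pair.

states=5 start=0 accept={0,1,4} delta: 0a->1 0b->0 1a->2 1b->0 2a->2 2b->3 3a->4 3b->0 4a->0 4b->2

Fold the examples into a partial DFA from state 0: repeatedly fix the first undefined (state, symbol) met by the shortest-then-alphabetical prefix, trying targets in increasing order and rejecting any under which an Accept and a Reject string meet in one state with the same remainder; add a state when all current targets are rejected. Accepting states are where Accept strings end.
a: 0a undefined. 0a->0: no, b/aab meet in 0 with "b" left. Open state 1: 0a->1.
b: 0b undefined. 0b->0: ok.
aa: 1a undefined. 1a->0: no, bbba/aaa meet in 1. 1a->1: no, bbba/baa meet in 1. Open state 2: 1a->2.
ab: 1b undefined. 1b->0: ok.
aaa: 2a undefined. 2a->0: no, abb/aaa meet in 0. 2a->1: no, bbba/aaa meet in 1. 2a->2: ok.
aab: 2b undefined. 2b->0: no, abb/aab meet in 0. 2b->1: no, bbba/aab meet in 1. 2b->2: no, aaba/aab meet in 2. Open state 3: 2b->3.
aaba: 3a undefined. 3a->0: no, abb/aabab meet in 0. 3a->1: no, abb/aabab meet in 0. 3a->2: no, aaba/baa meet in 2. 3a->3: no, aaba/aab meet in 3. Open state 4: 3a->4.
aabb: 3b undefined. 3b->0: ok.
aabaa: 4a undefined. 4a->0: ok.
aabab: 4b undefined. 4b->0: no, abb/aabab meet in 0. 4b->1: no, bbba/aabab meet in 1. 4b->2: ok.
All examples now run through 5 states with every (state, symbol) defined. Accept strings end in {0,1,4}, Reject strings end in {2,3}; accept={0,1,4}.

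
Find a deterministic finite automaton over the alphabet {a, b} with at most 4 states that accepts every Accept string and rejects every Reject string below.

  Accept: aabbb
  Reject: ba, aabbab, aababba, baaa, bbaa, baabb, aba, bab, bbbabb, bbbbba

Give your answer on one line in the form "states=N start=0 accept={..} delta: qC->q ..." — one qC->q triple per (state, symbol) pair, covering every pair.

states=4 start=0 accept={3} delta: 0a->0 0b->1 1a->0 1b->2 2a->0 2b->3 3a->0 3b->0

State merging on the prefix tree: take the shortest (then alphabetical) example prefix whose next move is undefined and point that move at state 0, else 1, else 2, ...; a target is out if some Accept/Reject pair would then sit in one state with the same input left (inseparable). If every existing state is out, open a new one.
a: 0a undefined. 0a->0: ok.
b: 0b undefined. 0b->0: no, aabbb/ba meet in 0. Open state 1: 0b->1.
ba: 1a undefined. 1a->0: ok.
bb: 1b undefined. 1b->0: no, aabbb/aabbab meet in 1. 1b->1: no, aabbb/aabbab meet in 1. Open state 2: 1b->2.
bba: 2a undefined. 2a->0: ok.
bbb: 2b undefined. 2b->0: no, aabbb/ba meet in 0. 2b->1: no, aabbb/aabbab meet in 1. 2b->2: no, aabbb/baabb meet in 2. Open state 3: 2b->3.
bbba: 3a undefined. 3a->0: ok.
bbbb: 3b undefined. 3b->0: ok.
All examples now run through 4 states with every (state, symbol) defined. Accept strings end in {3}, Reject strings end in {0,1,2}; accept={3}.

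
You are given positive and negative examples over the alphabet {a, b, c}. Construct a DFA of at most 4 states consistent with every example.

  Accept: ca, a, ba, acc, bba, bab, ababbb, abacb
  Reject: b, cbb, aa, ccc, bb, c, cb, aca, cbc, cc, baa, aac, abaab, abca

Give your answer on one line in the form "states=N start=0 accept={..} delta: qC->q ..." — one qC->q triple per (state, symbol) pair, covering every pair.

Fold the examples into a partial DFA from state 0: repeatedly fix the first undefined (state, symbol) met by the shortest-then-alphabetical prefix, trying targets in increasing order and rejecting any under which an Accept and a Reject string meet in one state with the same remainder; add a state when all current targets are rejected. Accepting states are where Accept strings end.
a: 0a undefined. 0a->0: no, ca/aca meet in 0 with "ca" left. Open state 1: 0a->1.
b: 0b undefined. 0b->0: ok.
c: 0c undefined. 0c->0: ok.
aa: 1a undefined. 1a->0: ok.
ab: 1b undefined. 1b->0: no, ca/abca meet in 1. 1b->1: no, ca/abaab meet in 1. Open state 2: 1b->2.
ac: 1c undefined. 1c->0: no, ca/aca meet in 1. 1c->1: ok.
aba: 2a undefined. 2a->0: no, bab/abaab meet in 2. 2a->1: ok.
abc: 2c undefined. 2c->0: no, ca/abca meet in 1. 2c->1: ok.
ababb: 2b undefined. 2b->0: no, ababbb/b meet in 0. 2b->1: ok.
All examples now run through 3 states with every (state, symbol) defined. Accept strings end in {1,2}, Reject strings end in {0}; accept={1,2}.

states=3 start=0 accept={1,2} delta: 0a->1 0b->0 0c->0 1a->0 1b->2 1c->1 2a->1 2b->1 2c->1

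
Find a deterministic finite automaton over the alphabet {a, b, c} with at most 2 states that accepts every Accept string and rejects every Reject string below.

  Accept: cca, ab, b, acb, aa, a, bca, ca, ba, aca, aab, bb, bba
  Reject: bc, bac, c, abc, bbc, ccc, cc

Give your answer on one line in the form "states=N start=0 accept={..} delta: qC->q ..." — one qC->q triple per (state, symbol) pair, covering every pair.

states=2 start=0 accept={0} delta: 0a->0 0b->0 0c->1 1a->0 1b->0 1c->1

Grow the machine one transition at a time. Run the examples from 0; the earliest place one falls off (shortest prefix, ties alphabetical) gets sent to the lowest-numbered state that keeps every Accept/Reject pair distinguishable — a pair clashes when both reach the same state with identical unread suffix — and to a fresh state only if none does.
a: 0a undefined. 0a->0: ok.
b: 0b undefined. 0b->0: ok.
c: 0c undefined. 0c->0: no, cca/bc meet in 0. Open state 1: 0c->1.
ca: 1a undefined. 1a->0: ok.
cc: 1c undefined. 1c->0: no, cca/cc meet in 0. 1c->1: ok.
acb: 1b undefined. 1b->0: ok.
All examples now run through 2 states with every (state, symbol) defined. Accept strings end in {0}, Reject strings end in {1}; accept={0}.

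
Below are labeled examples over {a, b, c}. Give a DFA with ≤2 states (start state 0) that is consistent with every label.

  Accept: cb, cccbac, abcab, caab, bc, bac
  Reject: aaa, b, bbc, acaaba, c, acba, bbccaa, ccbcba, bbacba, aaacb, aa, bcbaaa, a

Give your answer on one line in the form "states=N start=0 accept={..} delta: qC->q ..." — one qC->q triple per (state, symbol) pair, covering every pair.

Grow the machine one transition at a time. Run the examples from 0; the earliest place one falls off (shortest prefix, ties alphabetical) gets sent to the lowest-numbered state that keeps every Accept/Reject pair distinguishable — a pair clashes when both reach the same state with identical unread suffix — and to a fresh state only if none does.
a: 0a undefined. 0a->0: no, cb/aaacb meet in 0 with "cb" left. Open state 1: 0a->1.
b: 0b undefined. 0b->0: no, bc/bbc meet in 0 with "c" left. 0b->1: ok.
c: 0c undefined. 0c->0: no, cb/b meet in 1. 0c->1: ok.
aa: 1a undefined. 1a->0: no, bac/aaa meet in 1. 1a->1: ok.
ab: 1b undefined. 1b->0: ok.
ac: 1c undefined. 1c->0: ok.
All examples now run through 2 states with every (state, symbol) defined. Accept strings end in {0}, Reject strings end in {1}; accept={0}.

states=2 start=0 accept={0} delta: 0a->1 0b->1 0c->1 1a->1 1b->0 1c->0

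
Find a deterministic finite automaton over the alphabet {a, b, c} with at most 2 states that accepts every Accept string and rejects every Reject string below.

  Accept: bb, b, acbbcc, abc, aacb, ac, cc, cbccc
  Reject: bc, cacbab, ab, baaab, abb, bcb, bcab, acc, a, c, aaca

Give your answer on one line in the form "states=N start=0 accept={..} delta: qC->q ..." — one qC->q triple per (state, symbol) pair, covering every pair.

states=2 start=0 accept={0} delta: 0a->1 0b->0 0c->1 1a->1 1b->1 1c->0

Fold the examples into a partial DFA from state 0: repeatedly fix the first undefined (state, symbol) met by the shortest-then-alphabetical prefix, trying targets in increasing order and rejecting any under which an Accept and a Reject string meet in one state with the same remainder; add a state when all current targets are rejected. Accepting states are where Accept strings end.
a: 0a undefined. 0a->0: no, bb/abb meet in 0 with "bb" left. Open state 1: 0a->1.
b: 0b undefined. 0b->0: ok.
c: 0c undefined. 0c->0: no, bb/bc meet in 0. 0c->1: ok.
aa: 1a undefined. 1a->0: no, bb/bcab meet in 0. 1a->1: ok.
ab: 1b undefined. 1b->0: no, bb/ab meet in 0. 1b->1: ok.
ac: 1c undefined. 1c->0: ok.
All examples now run through 2 states with every (state, symbol) defined. Accept strings end in {0}, Reject strings end in {1}; accept={0}.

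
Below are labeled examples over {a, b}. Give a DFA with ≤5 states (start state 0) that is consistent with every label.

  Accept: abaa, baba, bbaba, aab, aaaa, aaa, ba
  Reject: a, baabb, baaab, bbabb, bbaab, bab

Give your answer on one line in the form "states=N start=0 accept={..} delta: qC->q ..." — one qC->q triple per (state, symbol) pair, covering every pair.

Grow the machine one transition at a time. Run the examples from 0; the earliest place one falls off (shortest prefix, ties alphabetical) gets sent to the lowest-numbered state that keeps every Accept/Reject pair distinguishable — a pair clashes when both reach the same state with identical unread suffix — and to a fresh state only if none does.
a: 0a undefined. 0a->0: no, aaaa/a meet in 0. Open state 1: 0a->1.
b: 0b undefined. 0b->0: no, aab/bbaab meet in 1 with "ab" left. 0b->1: no, aab/bab meet in 1 with "ab" left. Open state 2: 0b->2.
aa: 1a undefined. 1a->0: no, aaa/a meet in 1. 1a->1: no, aaaa/a meet in 1. 1a->2: ok.
ab: 1b undefined. 1b->0: ok.
ba: 2a undefined. 2a->0: no, abaa/baabb meet in 2. 2a->1: no, baba/a meet in 1. 2a->2: no, aab/baaab meet in 2 with "b" left. Open state 3: 2a->3.
bb: 2b undefined. 2b->0: no, abaa/bbabb meet in 2. 2b->1: no, aab/a meet in 1. 2b->2: ok.
baa: 3a undefined. 3a->0: no, abaa/baabb meet in 2. 3a->1: no, abaa/baabb meet in 2. 3a->2: no, abaa/baabb meet in 2. 3a->3: ok.
bab: 3b undefined. 3b->0: no, abaa/baabb meet in 2. 3b->1: ok.
All examples now run through 4 states with every (state, symbol) defined. Accept strings end in {2,3}, Reject strings end in {0,1}; accept={2,3}.

states=4 start=0 accept={2,3} delta: 0a->1 0b->2 1a->2 1b->0 2a->3 2b->2 3a->3 3b->1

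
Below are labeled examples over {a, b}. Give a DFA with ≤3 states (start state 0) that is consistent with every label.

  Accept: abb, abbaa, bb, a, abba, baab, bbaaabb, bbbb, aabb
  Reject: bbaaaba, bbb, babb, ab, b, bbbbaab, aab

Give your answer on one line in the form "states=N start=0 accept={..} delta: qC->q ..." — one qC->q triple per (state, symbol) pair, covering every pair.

states=2 start=0 accept={0} delta: 0a->0 0b->1 1a->1 1b->0

Fold the examples into a partial DFA from state 0: repeatedly fix the first undefined (state, symbol) met by the shortest-then-alphabetical prefix, trying targets in increasing order and rejecting any under which an Accept and a Reject string meet in one state with the same remainder; add a state when all current targets are rejected. Accepting states are where Accept strings end.
a: 0a undefined. 0a->0: ok.
b: 0b undefined. 0b->0: no, abb/bbaaaba meet in 0. Open state 1: 0b->1.
ba: 1a undefined. 1a->0: no, abb/babb meet in 1 with "b" left. 1a->1: ok.
bb: 1b undefined. 1b->0: ok.
All examples now run through 2 states with every (state, symbol) defined. Accept strings end in {0}, Reject strings end in {1}; accept={0}.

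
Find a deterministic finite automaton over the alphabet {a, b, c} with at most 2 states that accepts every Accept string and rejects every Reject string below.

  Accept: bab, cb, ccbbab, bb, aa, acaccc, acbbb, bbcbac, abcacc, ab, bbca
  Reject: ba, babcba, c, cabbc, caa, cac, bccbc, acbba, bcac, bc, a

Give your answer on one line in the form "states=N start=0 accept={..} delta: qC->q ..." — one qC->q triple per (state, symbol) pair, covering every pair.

Grow the machine one transition at a time. Run the examples from 0; the earliest place one falls off (shortest prefix, ties alphabetical) gets sent to the lowest-numbered state that keeps every Accept/Reject pair distinguishable — a pair clashes when both reach the same state with identical unread suffix — and to a fresh state only if none does.
a: 0a undefined. 0a->0: no, aa/a meet in 0. Open state 1: 0a->1.
b: 0b undefined. 0b->0: ok.
c: 0c undefined. 0c->0: no, cb/c meet in 0. 0c->1: ok.
aa: 1a undefined. 1a->0: ok.
ab: 1b undefined. 1b->0: ok.
ac: 1c undefined. 1c->0: ok.
All examples now run through 2 states with every (state, symbol) defined. Accept strings end in {0}, Reject strings end in {1}; accept={0}.

states=2 start=0 accept={0} delta: 0a->1 0b->0 0c->1 1a->0 1b->0 1c->0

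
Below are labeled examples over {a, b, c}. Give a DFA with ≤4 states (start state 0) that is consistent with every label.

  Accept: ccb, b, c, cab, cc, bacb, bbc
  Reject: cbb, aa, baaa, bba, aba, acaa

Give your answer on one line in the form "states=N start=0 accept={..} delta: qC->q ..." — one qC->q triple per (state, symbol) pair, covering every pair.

states=3 start=0 accept={1,2} delta: 0a->0 0b->1 0c->1 1a->0 1b->2 1c->1 2a->0 2b->0 2c->1

Fold the examples into a partial DFA from state 0: repeatedly fix the first undefined (state, symbol) met by the shortest-then-alphabetical prefix, trying targets in increasing order and rejecting any under which an Accept and a Reject string meet in one state with the same remainder; add a state when all current targets are rejected. Accepting states are where Accept strings end.
a: 0a undefined. 0a->0: ok.
b: 0b undefined. 0b->0: no, b/aa meet in 0. Open state 1: 0b->1.
c: 0c undefined. 0c->0: no, c/aa meet in 0. 0c->1: ok.
ba: 1a undefined. 1a->0: ok.
bb: 1b undefined. 1b->0: no, b/cbb meet in 1. 1b->1: no, b/cbb meet in 1. Open state 2: 1b->2.
cc: 1c undefined. 1c->0: no, cc/aa meet in 0. 1c->1: ok.
bba: 2a undefined. 2a->0: ok.
bbc: 2c undefined. 2c->0: no, bbc/aa meet in 0. 2c->1: ok.
cbb: 2b undefined. 2b->0: ok.
All examples now run through 3 states with every (state, symbol) defined. Accept strings end in {1,2}, Reject strings end in {0}; accept={1,2}.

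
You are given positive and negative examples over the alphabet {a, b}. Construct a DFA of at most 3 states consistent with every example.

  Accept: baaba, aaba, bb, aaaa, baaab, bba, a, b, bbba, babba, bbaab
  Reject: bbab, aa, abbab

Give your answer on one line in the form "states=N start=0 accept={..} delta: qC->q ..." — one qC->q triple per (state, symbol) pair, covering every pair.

Fold the examples into a partial DFA from state 0: repeatedly fix the first undefined (state, symbol) met by the shortest-then-alphabetical prefix, trying targets in increasing order and rejecting any under which an Accept and a Reject string meet in one state with the same remainder; add a state when all current targets are rejected. Accepting states are where Accept strings end.
a: 0a undefined. 0a->0: no, aaaa/aa meet in 0. Open state 1: 0a->1.
b: 0b undefined. 0b->0: ok.
aa: 1a undefined. 1a->0: no, bb/aa meet in 0. 1a->1: no, aaaa/aa meet in 1. Open state 2: 1a->2.
ab: 1b undefined. 1b->0: no, bb/bbab meet in 0. 1b->1: no, bba/bbab meet in 1. 1b->2: ok.
aaa: 2a undefined. 2a->0: ok.
aab: 2b undefined. 2b->0: ok.
All examples now run through 3 states with every (state, symbol) defined. Accept strings end in {0,1}, Reject strings end in {2}; accept={0,1}.

states=3 start=0 accept={0,1} delta: 0a->1 0b->0 1a->2 1b->2 2a->0 2b->0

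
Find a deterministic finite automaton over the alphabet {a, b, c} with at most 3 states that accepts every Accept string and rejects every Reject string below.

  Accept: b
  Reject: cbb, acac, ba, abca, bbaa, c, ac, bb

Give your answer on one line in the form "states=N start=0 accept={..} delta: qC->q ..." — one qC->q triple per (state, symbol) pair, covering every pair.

Grow the machine one transition at a time. Run the examples from 0; the earliest place one falls off (shortest prefix, ties alphabetical) gets sent to the lowest-numbered state that keeps every Accept/Reject pair distinguishable — a pair clashes when both reach the same state with identical unread suffix — and to a fresh state only if none does.
a: 0a undefined. 0a->0: ok.
b: 0b undefined. 0b->0: no, b/ba meet in 0. Open state 1: 0b->1.
c: 0c undefined. 0c->0: ok.
ba: 1a undefined. 1a->0: ok.
bb: 1b undefined. 1b->0: ok.
abc: 1c undefined. 1c->0: ok.
All examples now run through 2 states with every (state, symbol) defined. Accept strings end in {1}, Reject strings end in {0}; accept={1}.

states=2 start=0 accept={1} delta: 0a->0 0b->1 0c->0 1a->0 1b->0 1c->0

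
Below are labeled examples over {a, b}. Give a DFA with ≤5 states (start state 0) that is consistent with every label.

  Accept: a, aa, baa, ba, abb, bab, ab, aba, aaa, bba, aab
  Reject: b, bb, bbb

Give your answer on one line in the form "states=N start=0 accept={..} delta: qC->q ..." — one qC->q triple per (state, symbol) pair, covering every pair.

Grow the machine one transition at a time. Run the examples from 0; the earliest place one falls off (shortest prefix, ties alphabetical) gets sent to the lowest-numbered state that keeps every Accept/Reject pair distinguishable — a pair clashes when both reach the same state with identical unread suffix — and to a fresh state only if none does.
a: 0a undefined. 0a->0: no, abb/bb meet in 0 with "bb" left. Open state 1: 0a->1.
b: 0b undefined. 0b->0: ok.
aa: 1a undefined. 1a->0: no, aa/b meet in 0. 1a->1: ok.
ab: 1b undefined. 1b->0: no, abb/b meet in 0. 1b->1: ok.
All examples now run through 2 states with every (state, symbol) defined. Accept strings end in {1}, Reject strings end in {0}; accept={1}.

states=2 start=0 accept={1} delta: 0a->1 0b->0 1a->1 1b->1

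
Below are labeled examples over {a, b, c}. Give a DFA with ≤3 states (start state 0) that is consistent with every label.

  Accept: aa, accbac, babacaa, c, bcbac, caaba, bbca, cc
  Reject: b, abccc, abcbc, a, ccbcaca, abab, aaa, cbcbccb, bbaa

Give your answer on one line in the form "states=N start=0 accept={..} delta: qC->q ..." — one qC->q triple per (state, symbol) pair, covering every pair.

states=2 start=0 accept={0} delta: 0a->1 0b->1 0c->0 1a->0 1b->1 1c->1

Grow the machine one transition at a time. Run the examples from 0; the earliest place one falls off (shortest prefix, ties alphabetical) gets sent to the lowest-numbered state that keeps every Accept/Reject pair distinguishable — a pair clashes when both reach the same state with identical unread suffix — and to a fresh state only if none does.
a: 0a undefined. 0a->0: no, aa/a meet in 0. Open state 1: 0a->1.
b: 0b undefined. 0b->0: no, aa/bbaa meet in 1 with "a" left. 0b->1: ok.
c: 0c undefined. 0c->0: ok.
aa: 1a undefined. 1a->0: ok.
ab: 1b undefined. 1b->0: no, aa/abccc meet in 0. 1b->1: ok.
ac: 1c undefined. 1c->0: no, aa/abccc meet in 0. 1c->1: ok.
All examples now run through 2 states with every (state, symbol) defined. Accept strings end in {0}, Reject strings end in {1}; accept={0}.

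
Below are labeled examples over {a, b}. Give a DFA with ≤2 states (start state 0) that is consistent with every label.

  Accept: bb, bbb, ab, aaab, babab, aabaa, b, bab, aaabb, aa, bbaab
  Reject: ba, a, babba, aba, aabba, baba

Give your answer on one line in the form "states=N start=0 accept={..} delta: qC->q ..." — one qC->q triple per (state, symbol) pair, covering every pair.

states=2 start=0 accept={0} delta: 0a->1 0b->0 1a->0 1b->0

State merging on the prefix tree: take the shortest (then alphabetical) example prefix whose next move is undefined and point that move at state 0, else 1, else 2, ...; a target is out if some Accept/Reject pair would then sit in one state with the same input left (inseparable). If every existing state is out, open a new one.
a: 0a undefined. 0a->0: no, aa/a meet in 0. Open state 1: 0a->1.
b: 0b undefined. 0b->0: ok.
aa: 1a undefined. 1a->0: ok.
ab: 1b undefined. 1b->0: ok.
All examples now run through 2 states with every (state, symbol) defined. Accept strings end in {0}, Reject strings end in {1}; accept={0}.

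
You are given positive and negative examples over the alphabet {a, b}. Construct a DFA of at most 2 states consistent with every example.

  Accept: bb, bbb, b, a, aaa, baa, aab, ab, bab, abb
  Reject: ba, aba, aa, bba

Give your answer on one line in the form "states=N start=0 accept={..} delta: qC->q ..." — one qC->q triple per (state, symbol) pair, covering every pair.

Fold the examples into a partial DFA from state 0: repeatedly fix the first undefined (state, symbol) met by the shortest-then-alphabetical prefix, trying targets in increasing order and rejecting any under which an Accept and a Reject string meet in one state with the same remainder; add a state when all current targets are rejected. Accepting states are where Accept strings end.
a: 0a undefined. 0a->0: no, a/aa meet in 0. Open state 1: 0a->1.
b: 0b undefined. 0b->0: no, a/ba meet in 1. 0b->1: ok.
aa: 1a undefined. 1a->0: ok.
ab: 1b undefined. 1b->0: no, bb/ba meet in 0. 1b->1: ok.
All examples now run through 2 states with every (state, symbol) defined. Accept strings end in {1}, Reject strings end in {0}; accept={1}.

states=2 start=0 accept={1} delta: 0a->1 0b->1 1a->0 1b->1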